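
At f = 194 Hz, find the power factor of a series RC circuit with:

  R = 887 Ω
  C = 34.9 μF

Step 1 — Angular frequency: ω = 2π·f = 2π·194 = 1219 rad/s.
Step 2 — Component impedances:
  R: Z = R = 887 Ω
  C: Z = 1/(jωC) = -j/(ω·C) = 0 - j23.51 Ω
Step 3 — Series combination: Z_total = R + C = 887 - j23.51 Ω = 887.3∠-1.5° Ω.
Step 4 — Power factor: PF = cos(φ) = Re(Z)/|Z| = 887/887.311 = 0.9996.
Step 5 — Type: Im(Z) = -23.51 ⇒ leading (phase φ = -1.5°).

PF = 0.9996 (leading, φ = -1.5°)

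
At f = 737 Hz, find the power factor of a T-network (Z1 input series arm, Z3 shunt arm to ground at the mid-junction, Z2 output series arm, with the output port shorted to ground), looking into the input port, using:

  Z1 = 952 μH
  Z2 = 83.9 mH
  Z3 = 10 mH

Step 1 — Angular frequency: ω = 2π·f = 2π·737 = 4631 rad/s.
Step 2 — Component impedances:
  Z1: Z = jωL = j·4631·0.000952 = 0 + j4.408 Ω
  Z2: Z = jωL = j·4631·0.0839 = 0 + j388.5 Ω
  Z3: Z = jωL = j·4631·0.01 = 0 + j46.31 Ω
Step 3 — With the output port shorted to ground, the output series arm Z2 runs from the junction to ground; the shunt arm Z3 also runs from the junction to ground. They appear in parallel: Z3 || Z2 = 0 + j41.38 Ω.
Step 4 — Series with input arm Z1: Z_in = Z1 + (Z3 || Z2) = 0 + j45.78 Ω = 45.78∠90.0° Ω.
Step 5 — Power factor: PF = cos(φ) = Re(Z)/|Z| = 0/45.78 = 0.
Step 6 — Type: Im(Z) = 45.78 ⇒ lagging (phase φ = 90.0°).

PF = 0 (lagging, φ = 90.0°)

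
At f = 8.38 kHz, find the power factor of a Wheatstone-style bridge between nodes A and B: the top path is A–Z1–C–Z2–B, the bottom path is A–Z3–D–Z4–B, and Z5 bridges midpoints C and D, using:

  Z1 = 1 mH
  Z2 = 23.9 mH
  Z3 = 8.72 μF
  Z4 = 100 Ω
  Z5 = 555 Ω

Step 1 — Angular frequency: ω = 2π·f = 2π·8380 = 5.265e+04 rad/s.
Step 2 — Component impedances:
  Z1: Z = jωL = j·5.265e+04·0.001 = 0 + j52.65 Ω
  Z2: Z = jωL = j·5.265e+04·0.0239 = 0 + j1258 Ω
  Z3: Z = 1/(jωC) = -j/(ω·C) = 0 - j2.178 Ω
  Z4: Z = R = 100 Ω
  Z5: Z = R = 555 Ω
Step 3 — Bridge requires nodal analysis (the Z5 bridge couples midpoints C and D, so the two paths cannot be reduced to a simple series/parallel combination). Setting node B to ground and injecting 1 A at node A, the 3-node admittance system at A, C, D solves to V_A = Z_AB = 99.73 + j5.408 Ω = 99.88∠3.1° Ω.
Step 4 — Power factor: PF = cos(φ) = Re(Z)/|Z| = 99.73/99.88 = 0.9985.
Step 5 — Type: Im(Z) = 5.408 ⇒ lagging (phase φ = 3.1°).

PF = 0.9985 (lagging, φ = 3.1°)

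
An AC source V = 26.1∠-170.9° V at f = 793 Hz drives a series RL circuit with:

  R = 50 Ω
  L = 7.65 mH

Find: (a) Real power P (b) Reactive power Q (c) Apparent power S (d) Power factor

Step 1 — Angular frequency: ω = 2π·f = 2π·793 = 4983 rad/s.
Step 2 — Component impedances:
  R: Z = R = 50 Ω
  L: Z = jωL = j·4983·0.00765 = 0 + j38.12 Ω
Step 3 — Series combination: Z_total = R + L = 50 + j38.12 Ω = 62.87∠37.3° Ω.
Step 4 — Source phasor: V = 26.1∠-170.9° V = -25.77 - j4.128 V.
Step 5 — Current: I = V / Z = -0.3658 + j0.1963 A = 0.4151∠151.8° A.
Step 6 — Complex power: S = V·I* = 8.617 + j6.569 VA.
Step 7 — Real power: P = Re(S) = 8.617 W.
Step 8 — Reactive power: Q = Im(S) = 6.569 VAR.
Step 9 — Apparent power: |S| = 10.83 VA.
Step 10 — Power factor: PF = P/|S| = 0.7953 (lagging).

(a) P = 8.617 W  (b) Q = 6.569 VAR  (c) S = 10.83 VA  (d) PF = 0.7953 (lagging)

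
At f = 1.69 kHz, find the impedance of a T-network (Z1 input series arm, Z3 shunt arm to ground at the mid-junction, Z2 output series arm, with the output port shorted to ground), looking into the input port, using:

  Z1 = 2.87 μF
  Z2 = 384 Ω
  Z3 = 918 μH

Step 1 — Angular frequency: ω = 2π·f = 2π·1690 = 1.062e+04 rad/s.
Step 2 — Component impedances:
  Z1: Z = 1/(jωC) = -j/(ω·C) = 0 - j32.81 Ω
  Z2: Z = R = 384 Ω
  Z3: Z = jωL = j·1.062e+04·0.000918 = 0 + j9.748 Ω
Step 3 — With the output port shorted to ground, the output series arm Z2 runs from the junction to ground; the shunt arm Z3 also runs from the junction to ground. They appear in parallel: Z3 || Z2 = 0.2473 + j9.742 Ω.
Step 4 — Series with input arm Z1: Z_in = Z1 + (Z3 || Z2) = 0.2473 - j23.07 Ω = 23.07∠-89.4° Ω.

Z = 0.2473 - j23.07 Ω = 23.07∠-89.4° Ω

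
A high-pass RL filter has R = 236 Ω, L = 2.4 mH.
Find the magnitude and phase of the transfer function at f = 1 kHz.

Step 1 — Angular frequency: ω = 2π·1000 = 6283 rad/s.
Step 2 — Transfer function: H(jω) = jωL/(R + jωL).
Step 3 — Numerator jωL = j·15.08; denominator R + jωL = 236 + j15.08.
Step 4 — H = 0.004066 + j0.06364.
Step 5 — Magnitude: |H| = 0.06377 (-23.9 dB); phase: φ = 86.3°.

|H| = 0.06377 (-23.9 dB), φ = 86.3°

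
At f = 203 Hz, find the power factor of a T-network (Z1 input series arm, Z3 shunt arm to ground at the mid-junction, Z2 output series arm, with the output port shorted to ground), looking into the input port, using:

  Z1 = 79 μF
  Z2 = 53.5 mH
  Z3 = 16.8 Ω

Step 1 — Angular frequency: ω = 2π·f = 2π·203 = 1275 rad/s.
Step 2 — Component impedances:
  Z1: Z = 1/(jωC) = -j/(ω·C) = 0 - j9.924 Ω
  Z2: Z = jωL = j·1275·0.0535 = 0 + j68.24 Ω
  Z3: Z = R = 16.8 Ω
Step 3 — With the output port shorted to ground, the output series arm Z2 runs from the junction to ground; the shunt arm Z3 also runs from the junction to ground. They appear in parallel: Z3 || Z2 = 15.84 + j3.9 Ω.
Step 4 — Series with input arm Z1: Z_in = Z1 + (Z3 || Z2) = 15.84 - j6.025 Ω = 16.95∠-20.8° Ω.
Step 5 — Power factor: PF = cos(φ) = Re(Z)/|Z| = 15.84/16.947 = 0.9347.
Step 6 — Type: Im(Z) = -6.025 ⇒ leading (phase φ = -20.8°).

PF = 0.9347 (leading, φ = -20.8°)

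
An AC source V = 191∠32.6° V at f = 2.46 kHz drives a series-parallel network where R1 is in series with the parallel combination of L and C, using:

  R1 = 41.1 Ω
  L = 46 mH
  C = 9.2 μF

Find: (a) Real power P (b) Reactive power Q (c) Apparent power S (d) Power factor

Step 1 — Angular frequency: ω = 2π·f = 2π·2460 = 1.546e+04 rad/s.
Step 2 — Component impedances:
  R1: Z = R = 41.1 Ω
  L: Z = jωL = j·1.546e+04·0.046 = 0 + j711 Ω
  C: Z = 1/(jωC) = -j/(ω·C) = 0 - j7.032 Ω
Step 3 — Parallel branch: L || C = 1/(1/L + 1/C) = 0 - j7.103 Ω.
Step 4 — Series with R1: Z_total = R1 + (L || C) = 41.1 - j7.103 Ω = 41.71∠-9.8° Ω.
Step 5 — Source phasor: V = 191∠32.6° V = 160.9 + j102.9 V.
Step 6 — Current: I = V / Z = 3.381 + j3.088 A = 4.579∠42.4° A.
Step 7 — Complex power: S = V·I* = 861.9 - j148.9 VA.
Step 8 — Real power: P = Re(S) = 861.9 W.
Step 9 — Reactive power: Q = Im(S) = -148.9 VAR.
Step 10 — Apparent power: |S| = 874.7 VA.
Step 11 — Power factor: PF = P/|S| = 0.9854 (leading).

(a) P = 861.9 W  (b) Q = -148.9 VAR  (c) S = 874.7 VA  (d) PF = 0.9854 (leading)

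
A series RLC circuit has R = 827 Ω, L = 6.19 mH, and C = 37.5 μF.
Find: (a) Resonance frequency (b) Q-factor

Step 1 — Resonance condition Im(Z)=0 gives ω₀ = 1/√(LC).
Step 2 — ω₀ = 1/√(0.00619·3.75e-05) = 2076 rad/s.
Step 3 — f₀ = ω₀/(2π) = 330.3 Hz.
Step 4 — Series Q: Q = ω₀L/R = 2076·0.00619/827 = 0.01554.

(a) f₀ = 330.3 Hz  (b) Q = 0.01554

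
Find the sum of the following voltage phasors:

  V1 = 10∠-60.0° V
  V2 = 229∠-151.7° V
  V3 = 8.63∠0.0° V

Step 1 — Convert each phasor to rectangular form:
  V1 = 10·(cos(-60.0°) + j·sin(-60.0°)) = 5 - j8.66 V
  V2 = 229·(cos(-151.7°) + j·sin(-151.7°)) = -201.6 - j108.6 V
  V3 = 8.63·(cos(0.0°) + j·sin(0.0°)) = 8.63 V
Step 2 — Sum components: V_total = -188 - j117.2 V.
Step 3 — Convert to polar: |V_total| = 221.6 V, ∠V_total = -148.1°.

V_total = 221.6∠-148.1° V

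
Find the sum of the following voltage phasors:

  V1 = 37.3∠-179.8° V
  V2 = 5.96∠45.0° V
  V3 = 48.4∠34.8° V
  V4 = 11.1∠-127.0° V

Step 1 — Convert each phasor to rectangular form:
  V1 = 37.3·(cos(-179.8°) + j·sin(-179.8°)) = -37.3 - j0.1302 V
  V2 = 5.96·(cos(45.0°) + j·sin(45.0°)) = 4.214 + j4.214 V
  V3 = 48.4·(cos(34.8°) + j·sin(34.8°)) = 39.74 + j27.62 V
  V4 = 11.1·(cos(-127.0°) + j·sin(-127.0°)) = -6.68 - j8.865 V
Step 2 — Sum components: V_total = -0.02194 + j22.84 V.
Step 3 — Convert to polar: |V_total| = 22.84 V, ∠V_total = 90.1°.

V_total = 22.84∠90.1° V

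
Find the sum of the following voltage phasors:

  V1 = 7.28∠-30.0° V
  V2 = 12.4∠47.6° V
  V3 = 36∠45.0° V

Step 1 — Convert each phasor to rectangular form:
  V1 = 7.28·(cos(-30.0°) + j·sin(-30.0°)) = 6.305 - j3.64 V
  V2 = 12.4·(cos(47.6°) + j·sin(47.6°)) = 8.361 + j9.157 V
  V3 = 36·(cos(45.0°) + j·sin(45.0°)) = 25.46 + j25.46 V
Step 2 — Sum components: V_total = 40.12 + j30.97 V.
Step 3 — Convert to polar: |V_total| = 50.69 V, ∠V_total = 37.7°.

V_total = 50.69∠37.7° V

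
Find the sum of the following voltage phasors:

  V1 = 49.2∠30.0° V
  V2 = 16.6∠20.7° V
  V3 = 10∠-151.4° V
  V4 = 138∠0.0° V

Step 1 — Convert each phasor to rectangular form:
  V1 = 49.2·(cos(30.0°) + j·sin(30.0°)) = 42.61 + j24.6 V
  V2 = 16.6·(cos(20.7°) + j·sin(20.7°)) = 15.53 + j5.868 V
  V3 = 10·(cos(-151.4°) + j·sin(-151.4°)) = -8.78 - j4.787 V
  V4 = 138·(cos(0.0°) + j·sin(0.0°)) = 138 V
Step 2 — Sum components: V_total = 187.4 + j25.68 V.
Step 3 — Convert to polar: |V_total| = 189.1 V, ∠V_total = 7.8°.

V_total = 189.1∠7.8° V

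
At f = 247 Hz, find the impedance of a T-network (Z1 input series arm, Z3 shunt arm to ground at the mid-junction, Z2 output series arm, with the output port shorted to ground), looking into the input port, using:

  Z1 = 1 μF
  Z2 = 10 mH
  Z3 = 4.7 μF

Step 1 — Angular frequency: ω = 2π·f = 2π·247 = 1552 rad/s.
Step 2 — Component impedances:
  Z1: Z = 1/(jωC) = -j/(ω·C) = 0 - j644.4 Ω
  Z2: Z = jωL = j·1552·0.01 = 0 + j15.52 Ω
  Z3: Z = 1/(jωC) = -j/(ω·C) = 0 - j137.1 Ω
Step 3 — With the output port shorted to ground, the output series arm Z2 runs from the junction to ground; the shunt arm Z3 also runs from the junction to ground. They appear in parallel: Z3 || Z2 = 0 + j17.5 Ω.
Step 4 — Series with input arm Z1: Z_in = Z1 + (Z3 || Z2) = 0 - j626.9 Ω = 626.9∠-90.0° Ω.

Z = 0 - j626.9 Ω = 626.9∠-90.0° Ω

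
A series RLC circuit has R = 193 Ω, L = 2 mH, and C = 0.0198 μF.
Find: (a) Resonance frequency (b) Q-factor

Step 1 — Resonance condition Im(Z)=0 gives ω₀ = 1/√(LC).
Step 2 — ω₀ = 1/√(0.002·1.98e-08) = 1.589e+05 rad/s.
Step 3 — f₀ = ω₀/(2π) = 2.529e+04 Hz.
Step 4 — Series Q: Q = ω₀L/R = 1.589e+05·0.002/193 = 1.647.

(a) f₀ = 2.529e+04 Hz  (b) Q = 1.647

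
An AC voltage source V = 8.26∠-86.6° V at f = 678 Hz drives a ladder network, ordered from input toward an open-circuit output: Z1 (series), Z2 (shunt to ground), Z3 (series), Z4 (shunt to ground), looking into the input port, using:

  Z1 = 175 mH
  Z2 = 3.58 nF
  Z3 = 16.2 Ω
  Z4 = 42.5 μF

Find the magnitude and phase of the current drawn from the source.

Step 1 — Angular frequency: ω = 2π·f = 2π·678 = 4260 rad/s.
Step 2 — Component impedances:
  Z1: Z = jωL = j·4260·0.175 = 0 + j745.5 Ω
  Z2: Z = 1/(jωC) = -j/(ω·C) = 0 - j6.557e+04 Ω
  Z3: Z = R = 16.2 Ω
  Z4: Z = 1/(jωC) = -j/(ω·C) = 0 - j5.523 Ω
Step 3 — Ladder network (open output): work backward from the far end, alternating series and parallel combinations. Z_in = 16.2 + j740 Ω = 740.2∠88.7° Ω.
Step 4 — Source phasor: V = 8.26∠-86.6° V = 0.4899 - j8.245 V.
Step 5 — Ohm's law: I = V / Z_total = (0.4899 - j8.245) / (16.2 + j740) = -0.01112 - j0.0009055 A.
Step 6 — Convert to polar: |I| = 0.01116 A, ∠I = -175.3°.

I = 0.01116∠-175.3° A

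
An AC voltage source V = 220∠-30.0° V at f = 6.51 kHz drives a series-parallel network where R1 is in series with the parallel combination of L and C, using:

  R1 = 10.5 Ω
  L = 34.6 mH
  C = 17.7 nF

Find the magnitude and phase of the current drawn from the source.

Step 1 — Angular frequency: ω = 2π·f = 2π·6510 = 4.09e+04 rad/s.
Step 2 — Component impedances:
  R1: Z = R = 10.5 Ω
  L: Z = jωL = j·4.09e+04·0.0346 = 0 + j1415 Ω
  C: Z = 1/(jωC) = -j/(ω·C) = 0 - j1381 Ω
Step 3 — Parallel branch: L || C = 1/(1/L + 1/C) = 0 - j5.744e+04 Ω.
Step 4 — Series with R1: Z_total = R1 + (L || C) = 10.5 - j5.744e+04 Ω = 5.744e+04∠-90.0° Ω.
Step 5 — Source phasor: V = 220∠-30.0° V = 190.5 - j110 V.
Step 6 — Ohm's law: I = V / Z_total = (190.5 - j110) / (10.5 - j5.744e+04) = 0.001916 + j0.003317 A.
Step 7 — Convert to polar: |I| = 0.00383 A, ∠I = 60.0°.

I = 0.00383∠60.0° A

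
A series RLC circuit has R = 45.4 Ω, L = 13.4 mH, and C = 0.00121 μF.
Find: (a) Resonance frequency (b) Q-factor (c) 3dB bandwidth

Step 1 — Resonance condition Im(Z)=0 gives ω₀ = 1/√(LC).
Step 2 — ω₀ = 1/√(0.0134·1.21e-09) = 2.483e+05 rad/s.
Step 3 — f₀ = ω₀/(2π) = 3.953e+04 Hz.
Step 4 — Series Q: Q = ω₀L/R = 2.483e+05·0.0134/45.4 = 73.3.
Step 5 — 3dB bandwidth: Δω = ω₀/Q = 3388 rad/s; BW = Δω/(2π) = 539.2 Hz.

(a) f₀ = 3.953e+04 Hz  (b) Q = 73.3  (c) BW = 539.2 Hz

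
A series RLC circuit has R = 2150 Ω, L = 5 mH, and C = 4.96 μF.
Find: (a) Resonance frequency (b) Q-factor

Step 1 — Resonance condition Im(Z)=0 gives ω₀ = 1/√(LC).
Step 2 — ω₀ = 1/√(0.005·4.96e-06) = 6350 rad/s.
Step 3 — f₀ = ω₀/(2π) = 1011 Hz.
Step 4 — Series Q: Q = ω₀L/R = 6350·0.005/2150 = 0.01477.

(a) f₀ = 1011 Hz  (b) Q = 0.01477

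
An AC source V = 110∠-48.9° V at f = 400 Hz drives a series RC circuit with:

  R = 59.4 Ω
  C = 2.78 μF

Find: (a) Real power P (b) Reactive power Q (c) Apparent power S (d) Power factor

Step 1 — Angular frequency: ω = 2π·f = 2π·400 = 2513 rad/s.
Step 2 — Component impedances:
  R: Z = R = 59.4 Ω
  C: Z = 1/(jωC) = -j/(ω·C) = 0 - j143.1 Ω
Step 3 — Series combination: Z_total = R + C = 59.4 - j143.1 Ω = 155∠-67.5° Ω.
Step 4 — Source phasor: V = 110∠-48.9° V = 72.31 - j82.89 V.
Step 5 — Current: I = V / Z = 0.6729 + j0.226 A = 0.7099∠18.6° A.
Step 6 — Complex power: S = V·I* = 29.93 - j72.12 VA.
Step 7 — Real power: P = Re(S) = 29.93 W.
Step 8 — Reactive power: Q = Im(S) = -72.12 VAR.
Step 9 — Apparent power: |S| = 78.08 VA.
Step 10 — Power factor: PF = P/|S| = 0.3833 (leading).

(a) P = 29.93 W  (b) Q = -72.12 VAR  (c) S = 78.08 VA  (d) PF = 0.3833 (leading)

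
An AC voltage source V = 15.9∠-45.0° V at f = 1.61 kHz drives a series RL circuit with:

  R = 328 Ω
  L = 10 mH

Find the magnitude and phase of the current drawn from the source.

Step 1 — Angular frequency: ω = 2π·f = 2π·1610 = 1.012e+04 rad/s.
Step 2 — Component impedances:
  R: Z = R = 328 Ω
  L: Z = jωL = j·1.012e+04·0.01 = 0 + j101.2 Ω
Step 3 — Series combination: Z_total = R + L = 328 + j101.2 Ω = 343.2∠17.1° Ω.
Step 4 — Source phasor: V = 15.9∠-45.0° V = 11.24 - j11.24 V.
Step 5 — Ohm's law: I = V / Z_total = (11.24 - j11.24) / (328 + j101.2) = 0.02165 - j0.04095 A.
Step 6 — Convert to polar: |I| = 0.04632 A, ∠I = -62.1°.

I = 0.04632∠-62.1° A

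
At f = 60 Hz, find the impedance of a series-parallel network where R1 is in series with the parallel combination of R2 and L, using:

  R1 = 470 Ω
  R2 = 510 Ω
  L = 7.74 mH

Step 1 — Angular frequency: ω = 2π·f = 2π·60 = 377 rad/s.
Step 2 — Component impedances:
  R1: Z = R = 470 Ω
  R2: Z = R = 510 Ω
  L: Z = jωL = j·377·0.00774 = 0 + j2.918 Ω
Step 3 — Parallel branch: R2 || L = 1/(1/R2 + 1/L) = 0.01669 + j2.918 Ω.
Step 4 — Series with R1: Z_total = R1 + (R2 || L) = 470 + j2.918 Ω = 470∠0.4° Ω.

Z = 470 + j2.918 Ω = 470∠0.4° Ω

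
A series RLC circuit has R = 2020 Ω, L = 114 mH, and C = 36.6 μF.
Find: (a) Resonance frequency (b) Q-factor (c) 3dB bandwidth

Step 1 — Resonance: ω₀ = 1/√(LC) = 1/√(0.114·3.66e-05) = 489.6 rad/s.
Step 2 — f₀ = ω₀/(2π) = 77.92 Hz.
Step 3 — Series Q: Q = ω₀L/R = 489.6·0.114/2020 = 0.02763.
Step 4 — Bandwidth: Δω = ω₀/Q = 1.772e+04 rad/s; BW = Δω/(2π) = 2820 Hz.

(a) f₀ = 77.92 Hz  (b) Q = 0.02763  (c) BW = 2820 Hz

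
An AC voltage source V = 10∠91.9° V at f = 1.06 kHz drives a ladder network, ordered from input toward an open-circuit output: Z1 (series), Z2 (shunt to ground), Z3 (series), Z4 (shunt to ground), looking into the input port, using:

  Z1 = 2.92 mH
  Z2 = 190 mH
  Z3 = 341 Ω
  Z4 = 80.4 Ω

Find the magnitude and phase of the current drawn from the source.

Step 1 — Angular frequency: ω = 2π·f = 2π·1060 = 6660 rad/s.
Step 2 — Component impedances:
  Z1: Z = jωL = j·6660·0.00292 = 0 + j19.45 Ω
  Z2: Z = jωL = j·6660·0.19 = 0 + j1265 Ω
  Z3: Z = R = 341 Ω
  Z4: Z = R = 80.4 Ω
Step 3 — Ladder network (open output): work backward from the far end, alternating series and parallel combinations. Z_in = 379.3 + j145.8 Ω = 406.4∠21.0° Ω.
Step 4 — Source phasor: V = 10∠91.9° V = -0.3316 + j9.995 V.
Step 5 — Ohm's law: I = V / Z_total = (-0.3316 + j9.995) / (379.3 + j145.8) = 0.00806 + j0.02325 A.
Step 6 — Convert to polar: |I| = 0.02461 A, ∠I = 70.9°.

I = 0.02461∠70.9° A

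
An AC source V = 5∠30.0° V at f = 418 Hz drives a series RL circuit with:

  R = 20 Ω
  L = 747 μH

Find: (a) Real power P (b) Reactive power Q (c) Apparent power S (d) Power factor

Step 1 — Angular frequency: ω = 2π·f = 2π·418 = 2626 rad/s.
Step 2 — Component impedances:
  R: Z = R = 20 Ω
  L: Z = jωL = j·2626·0.000747 = 0 + j1.962 Ω
Step 3 — Series combination: Z_total = R + L = 20 + j1.962 Ω = 20.1∠5.6° Ω.
Step 4 — Source phasor: V = 5∠30.0° V = 4.33 + j2.5 V.
Step 5 — Current: I = V / Z = 0.2266 + j0.1028 A = 0.2488∠24.4° A.
Step 6 — Complex power: S = V·I* = 1.238 + j0.1215 VA.
Step 7 — Real power: P = Re(S) = 1.238 W.
Step 8 — Reactive power: Q = Im(S) = 0.1215 VAR.
Step 9 — Apparent power: |S| = 1.244 VA.
Step 10 — Power factor: PF = P/|S| = 0.9952 (lagging).

(a) P = 1.238 W  (b) Q = 0.1215 VAR  (c) S = 1.244 VA  (d) PF = 0.9952 (lagging)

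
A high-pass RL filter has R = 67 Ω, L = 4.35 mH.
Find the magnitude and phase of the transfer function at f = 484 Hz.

Step 1 — Angular frequency: ω = 2π·484 = 3041 rad/s.
Step 2 — Transfer function: H(jω) = jωL/(R + jωL).
Step 3 — Numerator jωL = j·13.23; denominator R + jωL = 67 + j13.23.
Step 4 — H = 0.03752 + j0.19.
Step 5 — Magnitude: |H| = 0.1937 (-14.3 dB); phase: φ = 78.8°.

|H| = 0.1937 (-14.3 dB), φ = 78.8°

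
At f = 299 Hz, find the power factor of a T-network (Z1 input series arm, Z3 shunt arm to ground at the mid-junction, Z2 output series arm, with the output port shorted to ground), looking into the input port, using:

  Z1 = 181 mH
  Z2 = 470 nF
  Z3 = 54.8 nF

Step 1 — Angular frequency: ω = 2π·f = 2π·299 = 1879 rad/s.
Step 2 — Component impedances:
  Z1: Z = jωL = j·1879·0.181 = 0 + j340 Ω
  Z2: Z = 1/(jωC) = -j/(ω·C) = 0 - j1133 Ω
  Z3: Z = 1/(jωC) = -j/(ω·C) = 0 - j9713 Ω
Step 3 — With the output port shorted to ground, the output series arm Z2 runs from the junction to ground; the shunt arm Z3 also runs from the junction to ground. They appear in parallel: Z3 || Z2 = 0 - j1014 Ω.
Step 4 — Series with input arm Z1: Z_in = Z1 + (Z3 || Z2) = 0 - j674.2 Ω = 674.2∠-90.0° Ω.
Step 5 — Power factor: PF = cos(φ) = Re(Z)/|Z| = 0/674.2 = 0.
Step 6 — Type: Im(Z) = -674.2 ⇒ leading (phase φ = -90.0°).

PF = 0 (leading, φ = -90.0°)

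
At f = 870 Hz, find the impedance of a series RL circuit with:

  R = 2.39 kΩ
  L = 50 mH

Step 1 — Angular frequency: ω = 2π·f = 2π·870 = 5466 rad/s.
Step 2 — Component impedances:
  R: Z = R = 2390 Ω
  L: Z = jωL = j·5466·0.05 = 0 + j273.3 Ω
Step 3 — Series combination: Z_total = R + L = 2390 + j273.3 Ω = 2406∠6.5° Ω.

Z = 2390 + j273.3 Ω = 2406∠6.5° Ω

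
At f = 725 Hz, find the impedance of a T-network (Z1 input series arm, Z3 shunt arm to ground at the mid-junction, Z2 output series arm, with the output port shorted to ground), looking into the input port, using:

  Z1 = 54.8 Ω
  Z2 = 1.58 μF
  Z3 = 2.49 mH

Step 1 — Angular frequency: ω = 2π·f = 2π·725 = 4555 rad/s.
Step 2 — Component impedances:
  Z1: Z = R = 54.8 Ω
  Z2: Z = 1/(jωC) = -j/(ω·C) = 0 - j138.9 Ω
  Z3: Z = jωL = j·4555·0.00249 = 0 + j11.34 Ω
Step 3 — With the output port shorted to ground, the output series arm Z2 runs from the junction to ground; the shunt arm Z3 also runs from the junction to ground. They appear in parallel: Z3 || Z2 = 0 + j12.35 Ω.
Step 4 — Series with input arm Z1: Z_in = Z1 + (Z3 || Z2) = 54.8 + j12.35 Ω = 56.17∠12.7° Ω.

Z = 54.8 + j12.35 Ω = 56.17∠12.7° Ω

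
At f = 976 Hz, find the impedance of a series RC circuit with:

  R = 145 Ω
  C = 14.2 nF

Step 1 — Angular frequency: ω = 2π·f = 2π·976 = 6132 rad/s.
Step 2 — Component impedances:
  R: Z = R = 145 Ω
  C: Z = 1/(jωC) = -j/(ω·C) = 0 - j1.148e+04 Ω
Step 3 — Series combination: Z_total = R + C = 145 - j1.148e+04 Ω = 1.148e+04∠-89.3° Ω.

Z = 145 - j1.148e+04 Ω = 1.148e+04∠-89.3° Ω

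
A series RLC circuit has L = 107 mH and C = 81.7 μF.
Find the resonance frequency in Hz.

Step 1 — Resonance condition Im(Z)=0 gives ω₀ = 1/√(LC).
Step 2 — ω₀ = 1/√(0.107·8.17e-05) = 338.2 rad/s.
Step 3 — f₀ = ω₀/(2π) = 53.83 Hz.

f₀ = 53.83 Hz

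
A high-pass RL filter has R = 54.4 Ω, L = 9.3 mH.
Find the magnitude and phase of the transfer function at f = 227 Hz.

Step 1 — Angular frequency: ω = 2π·227 = 1426 rad/s.
Step 2 — Transfer function: H(jω) = jωL/(R + jωL).
Step 3 — Numerator jωL = j·13.26; denominator R + jωL = 54.4 + j13.26.
Step 4 — H = 0.05612 + j0.2301.
Step 5 — Magnitude: |H| = 0.2369 (-12.5 dB); phase: φ = 76.3°.

|H| = 0.2369 (-12.5 dB), φ = 76.3°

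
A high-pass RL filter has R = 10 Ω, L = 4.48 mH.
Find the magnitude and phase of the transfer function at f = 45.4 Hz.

Step 1 — Angular frequency: ω = 2π·45.4 = 285.3 rad/s.
Step 2 — Transfer function: H(jω) = jωL/(R + jωL).
Step 3 — Numerator jωL = j·1.278; denominator R + jωL = 10 + j1.278.
Step 4 — H = 0.01607 + j0.1257.
Step 5 — Magnitude: |H| = 0.1268 (-17.9 dB); phase: φ = 82.7°.

|H| = 0.1268 (-17.9 dB), φ = 82.7°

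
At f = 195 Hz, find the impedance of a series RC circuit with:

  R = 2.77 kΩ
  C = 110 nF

Step 1 — Angular frequency: ω = 2π·f = 2π·195 = 1225 rad/s.
Step 2 — Component impedances:
  R: Z = R = 2770 Ω
  C: Z = 1/(jωC) = -j/(ω·C) = 0 - j7420 Ω
Step 3 — Series combination: Z_total = R + C = 2770 - j7420 Ω = 7920∠-69.5° Ω.

Z = 2770 - j7420 Ω = 7920∠-69.5° Ω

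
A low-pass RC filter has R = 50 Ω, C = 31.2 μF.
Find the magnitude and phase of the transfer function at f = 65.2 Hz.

Step 1 — Angular frequency: ω = 2π·65.2 = 409.7 rad/s.
Step 2 — Transfer function: H(jω) = 1/(1 + jωRC).
Step 3 — Denominator: 1 + jωRC = 1 + j·409.7·50·3.12e-05 = 1 + j0.6391.
Step 4 — H = 0.71 - j0.4538.
Step 5 — Magnitude: |H| = 0.8426 (-1.5 dB); phase: φ = -32.6°.

|H| = 0.8426 (-1.5 dB), φ = -32.6°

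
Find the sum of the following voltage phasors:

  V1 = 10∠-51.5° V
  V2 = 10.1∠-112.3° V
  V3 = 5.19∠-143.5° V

Step 1 — Convert each phasor to rectangular form:
  V1 = 10·(cos(-51.5°) + j·sin(-51.5°)) = 6.225 - j7.826 V
  V2 = 10.1·(cos(-112.3°) + j·sin(-112.3°)) = -3.833 - j9.345 V
  V3 = 5.19·(cos(-143.5°) + j·sin(-143.5°)) = -4.172 - j3.087 V
Step 2 — Sum components: V_total = -1.779 - j20.26 V.
Step 3 — Convert to polar: |V_total| = 20.34 V, ∠V_total = -95.0°.

V_total = 20.34∠-95.0° V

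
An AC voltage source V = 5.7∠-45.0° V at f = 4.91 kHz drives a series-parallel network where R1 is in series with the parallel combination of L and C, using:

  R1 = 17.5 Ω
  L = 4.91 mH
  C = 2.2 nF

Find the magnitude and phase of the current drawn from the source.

Step 1 — Angular frequency: ω = 2π·f = 2π·4910 = 3.085e+04 rad/s.
Step 2 — Component impedances:
  R1: Z = R = 17.5 Ω
  L: Z = jωL = j·3.085e+04·0.00491 = 0 + j151.5 Ω
  C: Z = 1/(jωC) = -j/(ω·C) = 0 - j1.473e+04 Ω
Step 3 — Parallel branch: L || C = 1/(1/L + 1/C) = 0 + j153 Ω.
Step 4 — Series with R1: Z_total = R1 + (L || C) = 17.5 + j153 Ω = 154∠83.5° Ω.
Step 5 — Source phasor: V = 5.7∠-45.0° V = 4.031 - j4.031 V.
Step 6 — Ohm's law: I = V / Z_total = (4.031 - j4.031) / (17.5 + j153) = -0.02302 - j0.02897 A.
Step 7 — Convert to polar: |I| = 0.037 A, ∠I = -128.5°.

I = 0.037∠-128.5° A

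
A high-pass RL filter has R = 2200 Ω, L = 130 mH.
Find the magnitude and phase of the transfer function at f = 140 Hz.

Step 1 — Angular frequency: ω = 2π·140 = 879.6 rad/s.
Step 2 — Transfer function: H(jω) = jωL/(R + jωL).
Step 3 — Numerator jωL = j·114.4; denominator R + jωL = 2200 + j114.4.
Step 4 — H = 0.002695 + j0.05184.
Step 5 — Magnitude: |H| = 0.05191 (-25.7 dB); phase: φ = 87.0°.

|H| = 0.05191 (-25.7 dB), φ = 87.0°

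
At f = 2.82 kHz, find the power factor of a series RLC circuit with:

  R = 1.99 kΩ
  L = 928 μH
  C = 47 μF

Step 1 — Angular frequency: ω = 2π·f = 2π·2820 = 1.772e+04 rad/s.
Step 2 — Component impedances:
  R: Z = R = 1990 Ω
  L: Z = jωL = j·1.772e+04·0.000928 = 0 + j16.44 Ω
  C: Z = 1/(jωC) = -j/(ω·C) = 0 - j1.201 Ω
Step 3 — Series combination: Z_total = R + L + C = 1990 + j15.24 Ω = 1990∠0.4° Ω.
Step 4 — Power factor: PF = cos(φ) = Re(Z)/|Z| = 1990/1990 = 1.
Step 5 — Type: Im(Z) = 15.24 ⇒ lagging (phase φ = 0.4°).

PF = 1 (lagging, φ = 0.4°)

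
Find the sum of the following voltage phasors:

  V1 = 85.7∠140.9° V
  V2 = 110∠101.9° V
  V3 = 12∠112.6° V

Step 1 — Convert each phasor to rectangular form:
  V1 = 85.7·(cos(140.9°) + j·sin(140.9°)) = -66.51 + j54.05 V
  V2 = 110·(cos(101.9°) + j·sin(101.9°)) = -22.68 + j107.6 V
  V3 = 12·(cos(112.6°) + j·sin(112.6°)) = -4.612 + j11.08 V
Step 2 — Sum components: V_total = -93.8 + j172.8 V.
Step 3 — Convert to polar: |V_total| = 196.6 V, ∠V_total = 118.5°.

V_total = 196.6∠118.5° V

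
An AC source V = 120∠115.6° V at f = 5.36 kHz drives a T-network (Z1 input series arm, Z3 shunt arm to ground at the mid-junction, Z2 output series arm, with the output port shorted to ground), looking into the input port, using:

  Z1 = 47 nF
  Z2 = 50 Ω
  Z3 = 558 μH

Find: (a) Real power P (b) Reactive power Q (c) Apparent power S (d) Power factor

Step 1 — Angular frequency: ω = 2π·f = 2π·5360 = 3.368e+04 rad/s.
Step 2 — Component impedances:
  Z1: Z = 1/(jωC) = -j/(ω·C) = 0 - j631.8 Ω
  Z2: Z = R = 50 Ω
  Z3: Z = jωL = j·3.368e+04·0.000558 = 0 + j18.79 Ω
Step 3 — With the output port shorted to ground, the output series arm Z2 runs from the junction to ground; the shunt arm Z3 also runs from the junction to ground. They appear in parallel: Z3 || Z2 = 6.189 + j16.47 Ω.
Step 4 — Series with input arm Z1: Z_in = Z1 + (Z3 || Z2) = 6.189 - j615.3 Ω = 615.3∠-89.4° Ω.
Step 5 — Source phasor: V = 120∠115.6° V = -51.85 + j108.2 V.
Step 6 — Current: I = V / Z = -0.1767 - j0.08249 A = 0.195∠-155.0° A.
Step 7 — Complex power: S = V·I* = 0.2354 - j23.4 VA.
Step 8 — Real power: P = Re(S) = 0.2354 W.
Step 9 — Reactive power: Q = Im(S) = -23.4 VAR.
Step 10 — Apparent power: |S| = 23.4 VA.
Step 11 — Power factor: PF = P/|S| = 0.01006 (leading).

(a) P = 0.2354 W  (b) Q = -23.4 VAR  (c) S = 23.4 VA  (d) PF = 0.01006 (leading)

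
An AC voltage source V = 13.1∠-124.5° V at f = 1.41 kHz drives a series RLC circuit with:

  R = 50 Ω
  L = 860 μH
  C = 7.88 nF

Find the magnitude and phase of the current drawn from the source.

Step 1 — Angular frequency: ω = 2π·f = 2π·1410 = 8859 rad/s.
Step 2 — Component impedances:
  R: Z = R = 50 Ω
  L: Z = jωL = j·8859·0.00086 = 0 + j7.619 Ω
  C: Z = 1/(jωC) = -j/(ω·C) = 0 - j1.432e+04 Ω
Step 3 — Series combination: Z_total = R + L + C = 50 - j1.432e+04 Ω = 1.432e+04∠-89.8° Ω.
Step 4 — Source phasor: V = 13.1∠-124.5° V = -7.42 - j10.8 V.
Step 5 — Ohm's law: I = V / Z_total = (-7.42 - j10.8) / (50 - j1.432e+04) = 0.0007523 - j0.0005209 A.
Step 6 — Convert to polar: |I| = 0.000915 A, ∠I = -34.7°.

I = 0.000915∠-34.7° A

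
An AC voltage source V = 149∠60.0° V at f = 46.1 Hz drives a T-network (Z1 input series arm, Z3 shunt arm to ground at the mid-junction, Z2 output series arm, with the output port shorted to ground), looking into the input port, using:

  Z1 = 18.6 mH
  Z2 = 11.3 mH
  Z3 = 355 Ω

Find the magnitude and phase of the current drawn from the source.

Step 1 — Angular frequency: ω = 2π·f = 2π·46.1 = 289.7 rad/s.
Step 2 — Component impedances:
  Z1: Z = jωL = j·289.7·0.0186 = 0 + j5.388 Ω
  Z2: Z = jωL = j·289.7·0.0113 = 0 + j3.273 Ω
  Z3: Z = R = 355 Ω
Step 3 — With the output port shorted to ground, the output series arm Z2 runs from the junction to ground; the shunt arm Z3 also runs from the junction to ground. They appear in parallel: Z3 || Z2 = 0.03018 + j3.273 Ω.
Step 4 — Series with input arm Z1: Z_in = Z1 + (Z3 || Z2) = 0.03018 + j8.66 Ω = 8.66∠89.8° Ω.
Step 5 — Source phasor: V = 149∠60.0° V = 74.5 + j129 V.
Step 6 — Ohm's law: I = V / Z_total = (74.5 + j129) / (0.03018 + j8.66) = 14.93 - j8.55 A.
Step 7 — Convert to polar: |I| = 17.2 A, ∠I = -29.8°.

I = 17.2∠-29.8° A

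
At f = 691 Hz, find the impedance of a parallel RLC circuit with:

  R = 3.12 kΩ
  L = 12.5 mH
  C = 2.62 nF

Step 1 — Angular frequency: ω = 2π·f = 2π·691 = 4342 rad/s.
Step 2 — Component impedances:
  R: Z = R = 3120 Ω
  L: Z = jωL = j·4342·0.0125 = 0 + j54.27 Ω
  C: Z = 1/(jωC) = -j/(ω·C) = 0 - j8.791e+04 Ω
Step 3 — Parallel combination: 1/Z_total = 1/R + 1/L + 1/C; Z_total = 0.9449 + j54.29 Ω = 54.3∠89.0° Ω.

Z = 0.9449 + j54.29 Ω = 54.3∠89.0° Ω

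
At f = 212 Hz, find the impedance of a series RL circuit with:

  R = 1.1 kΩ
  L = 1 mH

Step 1 — Angular frequency: ω = 2π·f = 2π·212 = 1332 rad/s.
Step 2 — Component impedances:
  R: Z = R = 1100 Ω
  L: Z = jωL = j·1332·0.001 = 0 + j1.332 Ω
Step 3 — Series combination: Z_total = R + L = 1100 + j1.332 Ω = 1100∠0.1° Ω.

Z = 1100 + j1.332 Ω = 1100∠0.1° Ω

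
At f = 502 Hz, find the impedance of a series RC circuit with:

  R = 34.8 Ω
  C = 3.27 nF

Step 1 — Angular frequency: ω = 2π·f = 2π·502 = 3154 rad/s.
Step 2 — Component impedances:
  R: Z = R = 34.8 Ω
  C: Z = 1/(jωC) = -j/(ω·C) = 0 - j9.695e+04 Ω
Step 3 — Series combination: Z_total = R + C = 34.8 - j9.695e+04 Ω = 9.695e+04∠-90.0° Ω.

Z = 34.8 - j9.695e+04 Ω = 9.695e+04∠-90.0° Ω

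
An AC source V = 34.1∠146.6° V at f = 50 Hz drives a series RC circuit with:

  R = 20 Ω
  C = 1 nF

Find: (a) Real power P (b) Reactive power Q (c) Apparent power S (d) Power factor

Step 1 — Angular frequency: ω = 2π·f = 2π·50 = 314.2 rad/s.
Step 2 — Component impedances:
  R: Z = R = 20 Ω
  C: Z = 1/(jωC) = -j/(ω·C) = 0 - j3.183e+06 Ω
Step 3 — Series combination: Z_total = R + C = 20 - j3.183e+06 Ω = 3.183e+06∠-90.0° Ω.
Step 4 — Source phasor: V = 34.1∠146.6° V = -28.47 + j18.77 V.
Step 5 — Current: I = V / Z = -5.897e-06 - j8.944e-06 A = 1.071e-05∠-123.4° A.
Step 6 — Complex power: S = V·I* = 2.295e-09 - j0.0003653 VA.
Step 7 — Real power: P = Re(S) = 2.295e-09 W.
Step 8 — Reactive power: Q = Im(S) = -0.0003653 VAR.
Step 9 — Apparent power: |S| = 0.0003653 VA.
Step 10 — Power factor: PF = P/|S| = 6.283e-06 (leading).

(a) P = 2.295e-09 W  (b) Q = -0.0003653 VAR  (c) S = 0.0003653 VA  (d) PF = 6.283e-06 (leading)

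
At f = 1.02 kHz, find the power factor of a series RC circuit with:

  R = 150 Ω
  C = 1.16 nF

Step 1 — Angular frequency: ω = 2π·f = 2π·1020 = 6409 rad/s.
Step 2 — Component impedances:
  R: Z = R = 150 Ω
  C: Z = 1/(jωC) = -j/(ω·C) = 0 - j1.345e+05 Ω
Step 3 — Series combination: Z_total = R + C = 150 - j1.345e+05 Ω = 1.345e+05∠-89.9° Ω.
Step 4 — Power factor: PF = cos(φ) = Re(Z)/|Z| = 150/1.345e+05 = 0.001115.
Step 5 — Type: Im(Z) = -1.345e+05 ⇒ leading (phase φ = -89.9°).

PF = 0.001115 (leading, φ = -89.9°)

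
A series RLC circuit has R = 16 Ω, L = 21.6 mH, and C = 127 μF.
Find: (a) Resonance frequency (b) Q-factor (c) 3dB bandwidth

Step 1 — Resonance: ω₀ = 1/√(LC) = 1/√(0.0216·0.000127) = 603.8 rad/s.
Step 2 — f₀ = ω₀/(2π) = 96.09 Hz.
Step 3 — Series Q: Q = ω₀L/R = 603.8·0.0216/16 = 0.8151.
Step 4 — Bandwidth: Δω = ω₀/Q = 740.7 rad/s; BW = Δω/(2π) = 117.9 Hz.

(a) f₀ = 96.09 Hz  (b) Q = 0.8151  (c) BW = 117.9 Hz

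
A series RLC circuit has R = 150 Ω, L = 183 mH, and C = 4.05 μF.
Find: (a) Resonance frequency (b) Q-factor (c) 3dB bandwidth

Step 1 — Resonance: ω₀ = 1/√(LC) = 1/√(0.183·4.05e-06) = 1162 rad/s.
Step 2 — f₀ = ω₀/(2π) = 184.9 Hz.
Step 3 — Series Q: Q = ω₀L/R = 1162·0.183/150 = 1.417.
Step 4 — Bandwidth: Δω = ω₀/Q = 819.7 rad/s; BW = Δω/(2π) = 130.5 Hz.

(a) f₀ = 184.9 Hz  (b) Q = 1.417  (c) BW = 130.5 Hz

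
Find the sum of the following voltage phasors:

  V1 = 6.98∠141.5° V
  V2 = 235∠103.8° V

Step 1 — Convert each phasor to rectangular form:
  V1 = 6.98·(cos(141.5°) + j·sin(141.5°)) = -5.463 + j4.345 V
  V2 = 235·(cos(103.8°) + j·sin(103.8°)) = -56.06 + j228.2 V
Step 2 — Sum components: V_total = -61.52 + j232.6 V.
Step 3 — Convert to polar: |V_total| = 240.6 V, ∠V_total = 104.8°.

V_total = 240.6∠104.8° V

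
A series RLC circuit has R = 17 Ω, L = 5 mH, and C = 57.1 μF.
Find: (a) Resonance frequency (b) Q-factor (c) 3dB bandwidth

Step 1 — Resonance: ω₀ = 1/√(LC) = 1/√(0.005·5.71e-05) = 1872 rad/s.
Step 2 — f₀ = ω₀/(2π) = 297.9 Hz.
Step 3 — Series Q: Q = ω₀L/R = 1872·0.005/17 = 0.5505.
Step 4 — Bandwidth: Δω = ω₀/Q = 3400 rad/s; BW = Δω/(2π) = 541.1 Hz.

(a) f₀ = 297.9 Hz  (b) Q = 0.5505  (c) BW = 541.1 Hz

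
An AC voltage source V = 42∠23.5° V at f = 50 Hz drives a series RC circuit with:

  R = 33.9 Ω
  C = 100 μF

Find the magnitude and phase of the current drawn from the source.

Step 1 — Angular frequency: ω = 2π·f = 2π·50 = 314.2 rad/s.
Step 2 — Component impedances:
  R: Z = R = 33.9 Ω
  C: Z = 1/(jωC) = -j/(ω·C) = 0 - j31.83 Ω
Step 3 — Series combination: Z_total = R + C = 33.9 - j31.83 Ω = 46.5∠-43.2° Ω.
Step 4 — Source phasor: V = 42∠23.5° V = 38.52 + j16.75 V.
Step 5 — Ohm's law: I = V / Z_total = (38.52 + j16.75) / (33.9 - j31.83) = 0.3573 + j0.8295 A.
Step 6 — Convert to polar: |I| = 0.9032 A, ∠I = 66.7°.

I = 0.9032∠66.7° A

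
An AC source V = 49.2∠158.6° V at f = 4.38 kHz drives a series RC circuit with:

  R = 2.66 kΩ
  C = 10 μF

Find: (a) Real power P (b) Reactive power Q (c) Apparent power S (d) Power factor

Step 1 — Angular frequency: ω = 2π·f = 2π·4380 = 2.752e+04 rad/s.
Step 2 — Component impedances:
  R: Z = R = 2660 Ω
  C: Z = 1/(jωC) = -j/(ω·C) = 0 - j3.634 Ω
Step 3 — Series combination: Z_total = R + C = 2660 - j3.634 Ω = 2660∠-0.1° Ω.
Step 4 — Source phasor: V = 49.2∠158.6° V = -45.81 + j17.95 V.
Step 5 — Current: I = V / Z = -0.01723 + j0.006725 A = 0.0185∠158.7° A.
Step 6 — Complex power: S = V·I* = 0.91 - j0.001243 VA.
Step 7 — Real power: P = Re(S) = 0.91 W.
Step 8 — Reactive power: Q = Im(S) = -0.001243 VAR.
Step 9 — Apparent power: |S| = 0.91 VA.
Step 10 — Power factor: PF = P/|S| = 1 (leading).

(a) P = 0.91 W  (b) Q = -0.001243 VAR  (c) S = 0.91 VA  (d) PF = 1 (leading)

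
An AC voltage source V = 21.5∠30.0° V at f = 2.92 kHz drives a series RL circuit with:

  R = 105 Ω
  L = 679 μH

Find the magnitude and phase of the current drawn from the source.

Step 1 — Angular frequency: ω = 2π·f = 2π·2920 = 1.835e+04 rad/s.
Step 2 — Component impedances:
  R: Z = R = 105 Ω
  L: Z = jωL = j·1.835e+04·0.000679 = 0 + j12.46 Ω
Step 3 — Series combination: Z_total = R + L = 105 + j12.46 Ω = 105.7∠6.8° Ω.
Step 4 — Source phasor: V = 21.5∠30.0° V = 18.62 + j10.75 V.
Step 5 — Ohm's law: I = V / Z_total = (18.62 + j10.75) / (105 + j12.46) = 0.1868 + j0.08021 A.
Step 6 — Convert to polar: |I| = 0.2033 A, ∠I = 23.2°.

I = 0.2033∠23.2° A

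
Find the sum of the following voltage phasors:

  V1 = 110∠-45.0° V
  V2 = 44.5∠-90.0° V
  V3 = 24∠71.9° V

Step 1 — Convert each phasor to rectangular form:
  V1 = 110·(cos(-45.0°) + j·sin(-45.0°)) = 77.78 - j77.78 V
  V2 = 44.5·(cos(-90.0°) + j·sin(-90.0°)) = 0 - j44.5 V
  V3 = 24·(cos(71.9°) + j·sin(71.9°)) = 7.456 + j22.81 V
Step 2 — Sum components: V_total = 85.24 - j99.47 V.
Step 3 — Convert to polar: |V_total| = 131 V, ∠V_total = -49.4°.

V_total = 131∠-49.4° V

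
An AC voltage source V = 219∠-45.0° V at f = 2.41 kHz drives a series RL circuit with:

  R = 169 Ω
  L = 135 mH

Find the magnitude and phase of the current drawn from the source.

Step 1 — Angular frequency: ω = 2π·f = 2π·2410 = 1.514e+04 rad/s.
Step 2 — Component impedances:
  R: Z = R = 169 Ω
  L: Z = jωL = j·1.514e+04·0.135 = 0 + j2044 Ω
Step 3 — Series combination: Z_total = R + L = 169 + j2044 Ω = 2051∠85.3° Ω.
Step 4 — Source phasor: V = 219∠-45.0° V = 154.9 - j154.9 V.
Step 5 — Ohm's law: I = V / Z_total = (154.9 - j154.9) / (169 + j2044) = -0.06902 - j0.08146 A.
Step 6 — Convert to polar: |I| = 0.1068 A, ∠I = -130.3°.

I = 0.1068∠-130.3° A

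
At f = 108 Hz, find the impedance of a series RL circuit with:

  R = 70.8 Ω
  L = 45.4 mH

Step 1 — Angular frequency: ω = 2π·f = 2π·108 = 678.6 rad/s.
Step 2 — Component impedances:
  R: Z = R = 70.8 Ω
  L: Z = jωL = j·678.6·0.0454 = 0 + j30.81 Ω
Step 3 — Series combination: Z_total = R + L = 70.8 + j30.81 Ω = 77.21∠23.5° Ω.

Z = 70.8 + j30.81 Ω = 77.21∠23.5° Ω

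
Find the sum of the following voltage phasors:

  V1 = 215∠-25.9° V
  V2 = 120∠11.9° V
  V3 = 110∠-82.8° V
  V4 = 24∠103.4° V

Step 1 — Convert each phasor to rectangular form:
  V1 = 215·(cos(-25.9°) + j·sin(-25.9°)) = 193.4 - j93.91 V
  V2 = 120·(cos(11.9°) + j·sin(11.9°)) = 117.4 + j24.74 V
  V3 = 110·(cos(-82.8°) + j·sin(-82.8°)) = 13.79 - j109.1 V
  V4 = 24·(cos(103.4°) + j·sin(103.4°)) = -5.562 + j23.35 V
Step 2 — Sum components: V_total = 319.1 - j155 V.
Step 3 — Convert to polar: |V_total| = 354.7 V, ∠V_total = -25.9°.

V_total = 354.7∠-25.9° V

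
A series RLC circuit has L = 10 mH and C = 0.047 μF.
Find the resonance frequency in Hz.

Step 1 — Resonance condition Im(Z)=0 gives ω₀ = 1/√(LC).
Step 2 — ω₀ = 1/√(0.01·4.7e-08) = 4.613e+04 rad/s.
Step 3 — f₀ = ω₀/(2π) = 7341 Hz.

f₀ = 7341 Hz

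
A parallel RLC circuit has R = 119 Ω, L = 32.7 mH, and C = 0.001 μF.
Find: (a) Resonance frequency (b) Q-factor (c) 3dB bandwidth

Step 1 — Resonance: ω₀ = 1/√(LC) = 1/√(0.0327·1e-09) = 1.749e+05 rad/s.
Step 2 — f₀ = ω₀/(2π) = 2.783e+04 Hz.
Step 3 — Parallel Q: Q = R/(ω₀L) = 119/(1.749e+05·0.0327) = 0.02081.
Step 4 — Bandwidth: Δω = ω₀/Q = 8.403e+06 rad/s; BW = Δω/(2π) = 1.337e+06 Hz.

(a) f₀ = 2.783e+04 Hz  (b) Q = 0.02081  (c) BW = 1.337e+06 Hz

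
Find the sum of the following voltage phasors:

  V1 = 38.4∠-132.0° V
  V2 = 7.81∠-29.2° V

Step 1 — Convert each phasor to rectangular form:
  V1 = 38.4·(cos(-132.0°) + j·sin(-132.0°)) = -25.69 - j28.54 V
  V2 = 7.81·(cos(-29.2°) + j·sin(-29.2°)) = 6.818 - j3.81 V
Step 2 — Sum components: V_total = -18.88 - j32.35 V.
Step 3 — Convert to polar: |V_total| = 37.45 V, ∠V_total = -120.3°.

V_total = 37.45∠-120.3° V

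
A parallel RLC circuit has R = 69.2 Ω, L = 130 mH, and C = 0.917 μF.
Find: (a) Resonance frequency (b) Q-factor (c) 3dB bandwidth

Step 1 — Resonance: ω₀ = 1/√(LC) = 1/√(0.13·9.17e-07) = 2896 rad/s.
Step 2 — f₀ = ω₀/(2π) = 461 Hz.
Step 3 — Parallel Q: Q = R/(ω₀L) = 69.2/(2896·0.13) = 0.1838.
Step 4 — Bandwidth: Δω = ω₀/Q = 1.576e+04 rad/s; BW = Δω/(2π) = 2508 Hz.

(a) f₀ = 461 Hz  (b) Q = 0.1838  (c) BW = 2508 Hz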